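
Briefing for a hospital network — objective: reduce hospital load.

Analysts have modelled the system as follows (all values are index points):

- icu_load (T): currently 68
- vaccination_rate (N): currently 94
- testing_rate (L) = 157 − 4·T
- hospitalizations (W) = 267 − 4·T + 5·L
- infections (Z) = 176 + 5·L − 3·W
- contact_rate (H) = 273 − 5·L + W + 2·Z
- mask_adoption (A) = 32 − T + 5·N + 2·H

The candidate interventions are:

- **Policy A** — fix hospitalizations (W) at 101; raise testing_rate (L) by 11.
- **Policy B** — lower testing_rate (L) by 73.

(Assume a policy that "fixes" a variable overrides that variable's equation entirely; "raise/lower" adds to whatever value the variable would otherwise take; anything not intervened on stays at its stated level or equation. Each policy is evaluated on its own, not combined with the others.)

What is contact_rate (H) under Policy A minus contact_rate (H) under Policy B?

-4810

Policy A (W := 101, L + 11):
  T = 68
  L = 157 − 4·68 (+11 from intervention) = -104
  W = 101
  Z = 176 + 5·(-104) − 3·101 = -647
  H = 273 − 5·(-104) + 101 + 2·(-647) = -400
Policy B (L − 73):
  T = 68
  L = 157 − 4·68 (−73 from intervention) = -188
  W = 267 − 4·68 + 5·(-188) = -945
  Z = 176 + 5·(-188) − 3·(-945) = 2071
  H = 273 − 5·(-188) + (-945) + 2·2071 = 4410
H: -400 − 4410 = -4810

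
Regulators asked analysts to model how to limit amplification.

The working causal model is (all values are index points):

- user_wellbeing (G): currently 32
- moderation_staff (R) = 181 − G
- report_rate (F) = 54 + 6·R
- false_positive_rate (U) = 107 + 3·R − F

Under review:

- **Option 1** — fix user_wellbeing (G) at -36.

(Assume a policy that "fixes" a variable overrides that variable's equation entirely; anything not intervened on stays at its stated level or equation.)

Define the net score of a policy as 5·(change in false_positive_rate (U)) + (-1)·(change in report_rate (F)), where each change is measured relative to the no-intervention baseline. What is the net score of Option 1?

-1428

Baseline:
  G = 32
  R = 181 − 32 = 149
  F = 54 + 6·149 = 948
  U = 107 + 3·149 − 948 = -394
Option 1 (G := -36):
  G = -36
  R = 181 − (-36) = 217
  F = 54 + 6·217 = 1356
  U = 107 + 3·217 − 1356 = -598
ΔU = -598 − (-394) = -204; ΔF = 1356 − 948 = 408
Score = 5·(-204) + (-1)·408 = -1428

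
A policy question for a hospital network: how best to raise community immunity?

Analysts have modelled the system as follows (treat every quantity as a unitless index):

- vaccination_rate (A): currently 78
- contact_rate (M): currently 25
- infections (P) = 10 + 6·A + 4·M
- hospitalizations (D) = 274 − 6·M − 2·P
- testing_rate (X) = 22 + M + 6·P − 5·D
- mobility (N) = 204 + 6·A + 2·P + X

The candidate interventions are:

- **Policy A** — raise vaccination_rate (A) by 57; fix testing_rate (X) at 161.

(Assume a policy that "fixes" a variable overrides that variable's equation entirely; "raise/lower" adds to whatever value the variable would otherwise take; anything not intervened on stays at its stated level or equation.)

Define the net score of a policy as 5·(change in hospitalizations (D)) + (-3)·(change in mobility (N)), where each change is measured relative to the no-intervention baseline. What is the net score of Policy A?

19044

Baseline:
  A = 78
  M = 25
  P = 10 + 6·78 + 4·25 = 578
  D = 274 − 6·25 − 2·578 = -1032
  X = 22 + 25 + 6·578 − 5·(-1032) = 8675
  N = 204 + 6·78 + 2·578 + 8675 = 10503
Policy A (A + 57, X := 161):
  A = 78 + 57 = 135
  M = 25
  P = 10 + 6·135 + 4·25 = 920
  D = 274 − 6·25 − 2·920 = -1716
  X = 161
  N = 204 + 6·135 + 2·920 + 161 = 3015
ΔD = -1716 − (-1032) = -684; ΔN = 3015 − 10503 = -7488
Score = 5·(-684) + (-3)·(-7488) = 19044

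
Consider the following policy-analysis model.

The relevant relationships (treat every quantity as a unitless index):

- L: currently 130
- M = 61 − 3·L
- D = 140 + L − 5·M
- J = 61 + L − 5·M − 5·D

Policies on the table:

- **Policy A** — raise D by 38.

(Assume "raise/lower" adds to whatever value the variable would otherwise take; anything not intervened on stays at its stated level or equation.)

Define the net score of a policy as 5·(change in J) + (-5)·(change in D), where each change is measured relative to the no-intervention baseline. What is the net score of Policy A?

-1140

Baseline:
  L = 130
  M = 61 − 3·130 = -329
  D = 140 + 130 − 5·(-329) = 1915
  J = 61 + 130 − 5·(-329) − 5·1915 = -7739
Policy A (D + 38):
  L = 130
  M = 61 − 3·130 = -329
  D = 140 + 130 − 5·(-329) (+38 from intervention) = 1953
  J = 61 + 130 − 5·(-329) − 5·1953 = -7929
ΔJ = -7929 − (-7739) = -190; ΔD = 1953 − 1915 = 38
Score = 5·(-190) + (-5)·38 = -1140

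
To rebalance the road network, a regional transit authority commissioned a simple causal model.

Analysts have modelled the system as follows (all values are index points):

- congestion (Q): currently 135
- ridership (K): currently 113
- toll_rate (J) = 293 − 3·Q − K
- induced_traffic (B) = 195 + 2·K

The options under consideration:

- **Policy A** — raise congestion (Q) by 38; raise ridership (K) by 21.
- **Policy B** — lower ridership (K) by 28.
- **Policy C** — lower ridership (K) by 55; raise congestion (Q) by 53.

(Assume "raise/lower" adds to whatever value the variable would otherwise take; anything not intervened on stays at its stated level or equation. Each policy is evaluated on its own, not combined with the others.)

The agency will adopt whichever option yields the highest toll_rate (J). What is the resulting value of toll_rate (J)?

Policy A (Q + 38, K + 21):
  Q = 135 + 38 = 173
  K = 113 + 21 = 134
  J = 293 − 3·173 − 134 = -360
Policy B (K − 28):
  Q = 135
  K = 113 − 28 = 85
  J = 293 − 3·135 − 85 = -197
Policy C (K − 55, Q + 53):
  Q = 135 + 53 = 188
  K = 113 − 55 = 58
  J = 293 − 3·188 − 58 = -329
Comparing — Policy A: J=-360, Policy B: J=-197, Policy C: J=-329. Highest is -197 (Policy B).

-197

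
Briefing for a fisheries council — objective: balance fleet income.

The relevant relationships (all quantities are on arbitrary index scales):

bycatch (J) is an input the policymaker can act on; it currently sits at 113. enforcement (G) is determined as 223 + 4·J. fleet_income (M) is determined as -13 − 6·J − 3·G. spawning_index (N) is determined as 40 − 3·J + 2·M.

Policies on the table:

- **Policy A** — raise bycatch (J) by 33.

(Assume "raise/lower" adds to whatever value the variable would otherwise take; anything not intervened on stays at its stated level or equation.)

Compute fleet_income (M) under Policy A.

Policy A (J + 33):
  J = 113 + 33 = 146
  G = 223 + 4·146 = 807
  M = -13 − 6·146 − 3·807 = -3310

-3310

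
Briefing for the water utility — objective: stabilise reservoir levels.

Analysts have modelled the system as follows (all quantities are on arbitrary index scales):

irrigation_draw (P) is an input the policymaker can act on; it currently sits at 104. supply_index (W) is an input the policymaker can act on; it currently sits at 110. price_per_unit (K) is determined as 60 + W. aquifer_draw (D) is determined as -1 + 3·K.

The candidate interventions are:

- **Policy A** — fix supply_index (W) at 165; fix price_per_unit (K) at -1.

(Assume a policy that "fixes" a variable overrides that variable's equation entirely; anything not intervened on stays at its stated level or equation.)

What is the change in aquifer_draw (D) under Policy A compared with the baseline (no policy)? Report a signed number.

-513

Baseline:
  W = 110
  K = 60 + 110 = 170
  D = -1 + 3·170 = 509
Policy A (W := 165, K := -1):
  W = 165
  K = -1
  D = -1 + 3·(-1) = -4
Change in D: -4 − 509 = -513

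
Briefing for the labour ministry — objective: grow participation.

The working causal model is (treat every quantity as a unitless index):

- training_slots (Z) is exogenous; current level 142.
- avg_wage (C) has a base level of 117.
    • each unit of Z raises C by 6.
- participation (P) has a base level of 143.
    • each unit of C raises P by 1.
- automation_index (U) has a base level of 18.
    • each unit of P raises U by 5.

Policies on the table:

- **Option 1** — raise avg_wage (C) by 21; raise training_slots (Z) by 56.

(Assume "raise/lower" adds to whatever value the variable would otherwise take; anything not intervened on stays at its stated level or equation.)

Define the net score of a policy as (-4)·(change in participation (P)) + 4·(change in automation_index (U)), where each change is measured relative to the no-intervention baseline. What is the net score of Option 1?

5712

Baseline:
  Z = 142
  C = 117 + 6·142 = 969
  P = 143 + 969 = 1112
  U = 18 + 5·1112 = 5578
Option 1 (C + 21, Z + 56):
  Z = 142 + 56 = 198
  C = 117 + 6·198 (+21 from intervention) = 1326
  P = 143 + 1326 = 1469
  U = 18 + 5·1469 = 7363
ΔP = 1469 − 1112 = 357; ΔU = 7363 − 5578 = 1785
Score = (-4)·357 + 4·1785 = 5712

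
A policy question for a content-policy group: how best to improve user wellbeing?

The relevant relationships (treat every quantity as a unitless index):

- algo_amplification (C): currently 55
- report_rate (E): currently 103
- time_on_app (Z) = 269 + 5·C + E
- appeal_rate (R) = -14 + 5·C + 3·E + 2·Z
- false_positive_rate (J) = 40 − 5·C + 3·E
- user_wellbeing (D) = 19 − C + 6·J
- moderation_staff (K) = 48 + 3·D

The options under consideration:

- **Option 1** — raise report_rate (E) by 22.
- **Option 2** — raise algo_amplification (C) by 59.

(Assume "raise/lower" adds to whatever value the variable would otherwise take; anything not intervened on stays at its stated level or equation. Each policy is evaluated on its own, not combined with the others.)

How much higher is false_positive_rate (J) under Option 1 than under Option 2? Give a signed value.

Option 1 (E + 22):
  C = 55
  E = 103 + 22 = 125
  J = 40 − 5·55 + 3·125 = 140
Option 2 (C + 59):
  C = 55 + 59 = 114
  E = 103
  J = 40 − 5·114 + 3·103 = -221
J: 140 − (-221) = 361

361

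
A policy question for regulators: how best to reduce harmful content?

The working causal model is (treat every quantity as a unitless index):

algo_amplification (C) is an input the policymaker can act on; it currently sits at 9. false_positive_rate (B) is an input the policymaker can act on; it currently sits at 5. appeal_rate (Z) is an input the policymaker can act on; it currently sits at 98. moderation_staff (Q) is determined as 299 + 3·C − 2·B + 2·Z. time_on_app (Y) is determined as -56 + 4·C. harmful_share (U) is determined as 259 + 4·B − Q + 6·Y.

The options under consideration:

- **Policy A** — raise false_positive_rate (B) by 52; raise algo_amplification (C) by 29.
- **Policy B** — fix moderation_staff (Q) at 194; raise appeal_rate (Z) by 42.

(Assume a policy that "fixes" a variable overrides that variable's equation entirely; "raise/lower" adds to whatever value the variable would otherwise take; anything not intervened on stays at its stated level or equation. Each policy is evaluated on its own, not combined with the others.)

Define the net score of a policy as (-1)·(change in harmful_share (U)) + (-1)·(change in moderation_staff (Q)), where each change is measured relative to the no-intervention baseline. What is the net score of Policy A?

Baseline:
  C = 9
  B = 5
  Z = 98
  Q = 299 + 3·9 − 2·5 + 2·98 = 512
  Y = -56 + 4·9 = -20
  U = 259 + 4·5 − 512 + 6·(-20) = -353
Policy A (B + 52, C + 29):
  C = 9 + 29 = 38
  B = 5 + 52 = 57
  Z = 98
  Q = 299 + 3·38 − 2·57 + 2·98 = 495
  Y = -56 + 4·38 = 96
  U = 259 + 4·57 − 495 + 6·96 = 568
ΔU = 568 − (-353) = 921; ΔQ = 495 − 512 = -17
Score = (-1)·921 + (-1)·(-17) = -904

-904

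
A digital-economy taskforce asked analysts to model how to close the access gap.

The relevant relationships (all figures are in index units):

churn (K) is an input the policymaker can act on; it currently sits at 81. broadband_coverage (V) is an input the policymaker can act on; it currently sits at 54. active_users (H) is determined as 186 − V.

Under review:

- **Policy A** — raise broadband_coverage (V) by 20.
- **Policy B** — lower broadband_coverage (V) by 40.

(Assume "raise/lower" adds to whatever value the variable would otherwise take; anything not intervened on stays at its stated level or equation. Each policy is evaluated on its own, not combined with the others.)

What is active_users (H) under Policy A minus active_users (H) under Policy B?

-60

Policy A (V + 20):
  V = 54 + 20 = 74
  H = 186 − 74 = 112
Policy B (V − 40):
  V = 54 − 40 = 14
  H = 186 − 14 = 172
H: 112 − 172 = -60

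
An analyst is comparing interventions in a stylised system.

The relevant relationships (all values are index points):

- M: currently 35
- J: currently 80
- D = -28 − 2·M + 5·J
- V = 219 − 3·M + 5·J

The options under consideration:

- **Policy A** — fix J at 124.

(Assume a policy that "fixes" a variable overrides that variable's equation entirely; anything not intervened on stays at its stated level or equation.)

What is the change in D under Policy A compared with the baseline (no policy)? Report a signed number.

220

Baseline:
  M = 35
  J = 80
  D = -28 − 2·35 + 5·80 = 302
Policy A (J := 124):
  M = 35
  J = 124
  D = -28 − 2·35 + 5·124 = 522
Change in D: 522 − 302 = 220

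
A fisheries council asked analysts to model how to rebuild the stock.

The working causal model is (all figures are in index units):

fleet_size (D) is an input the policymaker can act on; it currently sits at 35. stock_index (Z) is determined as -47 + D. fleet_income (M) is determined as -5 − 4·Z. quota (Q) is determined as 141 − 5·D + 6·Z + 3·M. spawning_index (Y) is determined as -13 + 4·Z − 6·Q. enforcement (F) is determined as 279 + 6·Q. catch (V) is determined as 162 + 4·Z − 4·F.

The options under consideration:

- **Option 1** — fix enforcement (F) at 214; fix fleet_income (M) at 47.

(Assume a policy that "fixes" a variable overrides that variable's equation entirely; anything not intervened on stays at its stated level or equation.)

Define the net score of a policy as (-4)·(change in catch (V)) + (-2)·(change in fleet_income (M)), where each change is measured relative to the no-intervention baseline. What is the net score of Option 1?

Baseline:
  D = 35
  Z = -47 + 35 = -12
  M = -5 − 4·(-12) = 43
  Q = 141 − 5·35 + 6·(-12) + 3·43 = 23
  F = 279 + 6·23 = 417
  V = 162 + 4·(-12) − 4·417 = -1554
Option 1 (F := 214, M := 47):
  D = 35
  Z = -47 + 35 = -12
  M = 47
  Q = 141 − 5·35 + 6·(-12) + 3·47 = 35
  F = 214
  V = 162 + 4·(-12) − 4·214 = -742
ΔV = -742 − (-1554) = 812; ΔM = 47 − 43 = 4
Score = (-4)·812 + (-2)·4 = -3256

-3256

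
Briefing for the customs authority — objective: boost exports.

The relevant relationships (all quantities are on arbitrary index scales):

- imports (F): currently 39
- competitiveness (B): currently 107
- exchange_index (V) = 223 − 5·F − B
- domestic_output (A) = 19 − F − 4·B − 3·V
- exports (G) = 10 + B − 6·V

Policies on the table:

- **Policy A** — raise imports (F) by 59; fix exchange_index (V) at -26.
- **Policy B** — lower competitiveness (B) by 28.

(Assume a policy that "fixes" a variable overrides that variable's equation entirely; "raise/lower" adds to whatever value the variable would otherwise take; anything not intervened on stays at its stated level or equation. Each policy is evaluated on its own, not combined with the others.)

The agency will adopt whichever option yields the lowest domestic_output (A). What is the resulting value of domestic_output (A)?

Policy A (F + 59, V := -26):
  F = 39 + 59 = 98
  B = 107
  V = -26
  A = 19 − 98 − 4·107 − 3·(-26) = -429
Policy B (B − 28):
  F = 39
  B = 107 − 28 = 79
  V = 223 − 5·39 − 79 = -51
  A = 19 − 39 − 4·79 − 3·(-51) = -183
Comparing — Policy A: A=-429, Policy B: A=-183. Lowest is -429 (Policy A).

-429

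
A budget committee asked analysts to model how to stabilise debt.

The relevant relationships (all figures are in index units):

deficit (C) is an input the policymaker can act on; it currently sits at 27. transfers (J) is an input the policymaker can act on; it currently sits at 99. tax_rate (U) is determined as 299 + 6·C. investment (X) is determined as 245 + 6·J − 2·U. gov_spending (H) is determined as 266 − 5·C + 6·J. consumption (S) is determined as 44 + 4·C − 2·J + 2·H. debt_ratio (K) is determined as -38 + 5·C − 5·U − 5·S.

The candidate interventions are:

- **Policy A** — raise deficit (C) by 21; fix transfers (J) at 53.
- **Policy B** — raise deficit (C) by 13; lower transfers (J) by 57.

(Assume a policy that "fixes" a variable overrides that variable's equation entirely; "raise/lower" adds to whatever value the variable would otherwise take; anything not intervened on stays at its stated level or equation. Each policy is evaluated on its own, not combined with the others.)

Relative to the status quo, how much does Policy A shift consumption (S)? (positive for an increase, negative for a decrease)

-586

Baseline:
  C = 27
  J = 99
  H = 266 − 5·27 + 6·99 = 725
  S = 44 + 4·27 − 2·99 + 2·725 = 1404
Policy A (C + 21, J := 53):
  C = 27 + 21 = 48
  J = 53
  H = 266 − 5·48 + 6·53 = 344
  S = 44 + 4·48 − 2·53 + 2·344 = 818
Change in S: 818 − 1404 = -586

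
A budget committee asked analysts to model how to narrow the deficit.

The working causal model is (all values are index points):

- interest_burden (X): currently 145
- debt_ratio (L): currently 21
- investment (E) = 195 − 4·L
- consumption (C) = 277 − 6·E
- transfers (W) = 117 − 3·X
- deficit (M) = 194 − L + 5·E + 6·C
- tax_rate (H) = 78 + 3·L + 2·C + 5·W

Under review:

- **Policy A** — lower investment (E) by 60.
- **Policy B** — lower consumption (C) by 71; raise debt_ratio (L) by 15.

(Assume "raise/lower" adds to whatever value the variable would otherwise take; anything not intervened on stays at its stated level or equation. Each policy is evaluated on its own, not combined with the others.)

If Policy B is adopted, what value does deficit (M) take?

Policy B (C − 71, L + 15):
  L = 21 + 15 = 36
  E = 195 − 4·36 = 51
  C = 277 − 6·51 (−71 from intervention) = -100
  M = 194 − 36 + 5·51 + 6·(-100) = -187

-187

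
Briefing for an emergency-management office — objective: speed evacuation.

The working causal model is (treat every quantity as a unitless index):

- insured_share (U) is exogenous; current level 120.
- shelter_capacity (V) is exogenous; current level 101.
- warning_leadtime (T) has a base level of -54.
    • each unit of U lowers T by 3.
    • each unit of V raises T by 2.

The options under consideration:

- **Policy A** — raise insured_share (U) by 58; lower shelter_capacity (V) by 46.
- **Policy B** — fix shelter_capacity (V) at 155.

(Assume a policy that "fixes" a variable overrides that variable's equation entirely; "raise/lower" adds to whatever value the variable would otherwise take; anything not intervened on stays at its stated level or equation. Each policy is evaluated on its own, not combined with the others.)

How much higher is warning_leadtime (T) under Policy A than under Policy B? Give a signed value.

Policy A (U + 58, V − 46):
  U = 120 + 58 = 178
  V = 101 − 46 = 55
  T = -54 − 3·178 + 2·55 = -478
Policy B (V := 155):
  U = 120
  V = 155
  T = -54 − 3·120 + 2·155 = -104
T: -478 − (-104) = -374

-374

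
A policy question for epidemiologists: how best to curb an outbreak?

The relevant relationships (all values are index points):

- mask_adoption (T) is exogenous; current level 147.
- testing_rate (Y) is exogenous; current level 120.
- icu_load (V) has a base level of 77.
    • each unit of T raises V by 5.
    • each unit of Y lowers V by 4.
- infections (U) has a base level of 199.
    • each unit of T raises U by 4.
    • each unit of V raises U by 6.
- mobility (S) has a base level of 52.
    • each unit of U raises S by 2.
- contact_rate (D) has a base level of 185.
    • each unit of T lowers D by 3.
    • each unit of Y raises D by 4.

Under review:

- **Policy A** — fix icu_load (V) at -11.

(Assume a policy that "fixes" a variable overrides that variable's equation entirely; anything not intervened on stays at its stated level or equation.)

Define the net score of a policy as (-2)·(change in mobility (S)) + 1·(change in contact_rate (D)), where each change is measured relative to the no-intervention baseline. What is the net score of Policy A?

Baseline:
  T = 147
  Y = 120
  V = 77 + 5·147 − 4·120 = 332
  U = 199 + 4·147 + 6·332 = 2779
  S = 52 + 2·2779 = 5610
  D = 185 − 3·147 + 4·120 = 224
Policy A (V := -11):
  T = 147
  Y = 120
  V = -11
  U = 199 + 4·147 + 6·(-11) = 721
  S = 52 + 2·721 = 1494
  D = 185 − 3·147 + 4·120 = 224
ΔS = 1494 − 5610 = -4116; ΔD = 224 − 224 = 0
Score = (-2)·(-4116) + 1·0 = 8232

8232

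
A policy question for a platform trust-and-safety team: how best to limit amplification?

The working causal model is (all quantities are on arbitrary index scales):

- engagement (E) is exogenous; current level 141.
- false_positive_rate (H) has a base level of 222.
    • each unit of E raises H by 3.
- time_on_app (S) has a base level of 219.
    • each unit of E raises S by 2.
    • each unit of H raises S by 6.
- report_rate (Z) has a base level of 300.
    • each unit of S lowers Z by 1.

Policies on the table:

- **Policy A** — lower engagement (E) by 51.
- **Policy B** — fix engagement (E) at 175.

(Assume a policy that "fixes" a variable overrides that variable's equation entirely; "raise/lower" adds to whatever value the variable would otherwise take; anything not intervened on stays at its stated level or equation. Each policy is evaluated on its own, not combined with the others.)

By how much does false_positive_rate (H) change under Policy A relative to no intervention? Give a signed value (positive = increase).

-153

Baseline:
  E = 141
  H = 222 + 3·141 = 645
Policy A (E − 51):
  E = 141 − 51 = 90
  H = 222 + 3·90 = 492
Change in H: 492 − 645 = -153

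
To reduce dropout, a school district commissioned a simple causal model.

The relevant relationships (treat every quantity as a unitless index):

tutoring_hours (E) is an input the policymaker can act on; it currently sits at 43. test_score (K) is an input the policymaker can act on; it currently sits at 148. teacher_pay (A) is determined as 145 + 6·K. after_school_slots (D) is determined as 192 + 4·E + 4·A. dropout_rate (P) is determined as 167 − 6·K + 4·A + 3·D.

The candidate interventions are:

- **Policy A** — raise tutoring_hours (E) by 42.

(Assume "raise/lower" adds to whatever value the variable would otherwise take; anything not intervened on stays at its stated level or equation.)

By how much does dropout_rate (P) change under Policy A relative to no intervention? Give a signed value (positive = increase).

Baseline:
  E = 43
  K = 148
  A = 145 + 6·148 = 1033
  D = 192 + 4·43 + 4·1033 = 4496
  P = 167 − 6·148 + 4·1033 + 3·4496 = 16899
Policy A (E + 42):
  E = 43 + 42 = 85
  K = 148
  A = 145 + 6·148 = 1033
  D = 192 + 4·85 + 4·1033 = 4664
  P = 167 − 6·148 + 4·1033 + 3·4664 = 17403
Change in P: 17403 − 16899 = 504

504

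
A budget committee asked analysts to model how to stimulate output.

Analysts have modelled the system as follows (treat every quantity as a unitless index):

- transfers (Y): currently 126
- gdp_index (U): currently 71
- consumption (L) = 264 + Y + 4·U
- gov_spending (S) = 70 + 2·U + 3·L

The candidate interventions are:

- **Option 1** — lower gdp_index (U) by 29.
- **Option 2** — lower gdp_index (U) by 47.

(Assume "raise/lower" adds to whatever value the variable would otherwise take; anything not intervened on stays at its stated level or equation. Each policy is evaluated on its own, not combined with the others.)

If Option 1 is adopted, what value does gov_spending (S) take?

Option 1 (U − 29):
  Y = 126
  U = 71 − 29 = 42
  L = 264 + 126 + 4·42 = 558
  S = 70 + 2·42 + 3·558 = 1828

1828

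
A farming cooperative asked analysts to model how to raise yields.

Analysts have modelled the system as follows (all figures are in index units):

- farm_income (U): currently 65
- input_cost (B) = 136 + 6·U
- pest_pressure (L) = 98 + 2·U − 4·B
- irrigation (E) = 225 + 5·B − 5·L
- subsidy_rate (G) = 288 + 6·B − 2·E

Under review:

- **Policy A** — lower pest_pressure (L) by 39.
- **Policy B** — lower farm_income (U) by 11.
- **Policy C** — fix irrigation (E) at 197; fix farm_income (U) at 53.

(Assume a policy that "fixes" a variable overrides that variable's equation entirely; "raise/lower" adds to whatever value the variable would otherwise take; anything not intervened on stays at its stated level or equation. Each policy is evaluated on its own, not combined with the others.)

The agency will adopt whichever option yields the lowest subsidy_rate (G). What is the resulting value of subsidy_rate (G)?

-21416

Policy A (L − 39):
  U = 65
  B = 136 + 6·65 = 526
  L = 98 + 2·65 − 4·526 (−39 from intervention) = -1915
  E = 225 + 5·526 − 5·(-1915) = 12430
  G = 288 + 6·526 − 2·12430 = -21416
Policy B (U − 11):
  U = 65 − 11 = 54
  B = 136 + 6·54 = 460
  L = 98 + 2·54 − 4·460 = -1634
  E = 225 + 5·460 − 5·(-1634) = 10695
  G = 288 + 6·460 − 2·10695 = -18342
Policy C (E := 197, U := 53):
  U = 53
  B = 136 + 6·53 = 454
  L = 98 + 2·53 − 4·454 = -1612
  E = 197
  G = 288 + 6·454 − 2·197 = 2618
Comparing — Policy A: G=-21416, Policy B: G=-18342, Policy C: G=2618. Lowest is -21416 (Policy A).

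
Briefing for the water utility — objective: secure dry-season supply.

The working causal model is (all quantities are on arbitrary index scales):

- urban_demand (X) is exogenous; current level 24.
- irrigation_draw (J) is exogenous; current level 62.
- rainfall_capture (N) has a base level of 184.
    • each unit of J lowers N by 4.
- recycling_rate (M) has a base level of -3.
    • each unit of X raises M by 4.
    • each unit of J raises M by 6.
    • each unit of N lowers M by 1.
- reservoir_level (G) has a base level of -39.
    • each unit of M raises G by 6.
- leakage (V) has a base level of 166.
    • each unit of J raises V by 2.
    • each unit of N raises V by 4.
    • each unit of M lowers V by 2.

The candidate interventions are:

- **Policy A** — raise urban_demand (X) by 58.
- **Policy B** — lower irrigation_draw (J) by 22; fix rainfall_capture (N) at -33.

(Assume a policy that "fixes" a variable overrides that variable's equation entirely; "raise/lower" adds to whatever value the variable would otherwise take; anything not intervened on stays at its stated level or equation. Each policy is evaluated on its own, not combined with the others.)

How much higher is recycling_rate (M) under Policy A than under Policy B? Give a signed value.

395

Policy A (X + 58):
  X = 24 + 58 = 82
  J = 62
  N = 184 − 4·62 = -64
  M = -3 + 4·82 + 6·62 − (-64) = 761
Policy B (J − 22, N := -33):
  X = 24
  J = 62 − 22 = 40
  N = -33
  M = -3 + 4·24 + 6·40 − (-33) = 366
M: 761 − 366 = 395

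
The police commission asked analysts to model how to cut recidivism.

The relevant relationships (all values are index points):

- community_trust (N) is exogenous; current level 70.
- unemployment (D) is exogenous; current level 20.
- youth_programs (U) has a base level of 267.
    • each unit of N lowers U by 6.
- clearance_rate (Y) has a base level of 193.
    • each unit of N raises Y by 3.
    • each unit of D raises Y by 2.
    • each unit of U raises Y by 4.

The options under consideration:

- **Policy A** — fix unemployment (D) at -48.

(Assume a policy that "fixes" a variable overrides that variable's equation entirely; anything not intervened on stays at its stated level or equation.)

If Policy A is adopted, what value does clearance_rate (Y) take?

-305

Policy A (D := -48):
  N = 70
  D = -48
  U = 267 − 6·70 = -153
  Y = 193 + 3·70 + 2·(-48) + 4·(-153) = -305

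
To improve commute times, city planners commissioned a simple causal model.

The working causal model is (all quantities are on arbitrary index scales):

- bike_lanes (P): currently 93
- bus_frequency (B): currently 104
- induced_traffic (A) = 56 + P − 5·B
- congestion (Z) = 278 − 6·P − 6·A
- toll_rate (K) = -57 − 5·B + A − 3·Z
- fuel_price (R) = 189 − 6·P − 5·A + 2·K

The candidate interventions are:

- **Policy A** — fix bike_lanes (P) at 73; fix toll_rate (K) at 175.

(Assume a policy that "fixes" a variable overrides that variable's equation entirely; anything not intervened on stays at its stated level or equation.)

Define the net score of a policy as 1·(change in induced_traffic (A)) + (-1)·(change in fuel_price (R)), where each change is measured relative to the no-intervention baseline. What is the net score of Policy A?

Baseline:
  P = 93
  B = 104
  A = 56 + 93 − 5·104 = -371
  Z = 278 − 6·93 − 6·(-371) = 1946
  K = -57 − 5·104 + (-371) − 3·1946 = -6786
  R = 189 − 6·93 − 5·(-371) + 2·(-6786) = -12086
Policy A (P := 73, K := 175):
  P = 73
  B = 104
  A = 56 + 73 − 5·104 = -391
  Z = 278 − 6·73 − 6·(-391) = 2186
  K = 175
  R = 189 − 6·73 − 5·(-391) + 2·175 = 2056
ΔA = -391 − (-371) = -20; ΔR = 2056 − (-12086) = 14142
Score = 1·(-20) + (-1)·14142 = -14162

-14162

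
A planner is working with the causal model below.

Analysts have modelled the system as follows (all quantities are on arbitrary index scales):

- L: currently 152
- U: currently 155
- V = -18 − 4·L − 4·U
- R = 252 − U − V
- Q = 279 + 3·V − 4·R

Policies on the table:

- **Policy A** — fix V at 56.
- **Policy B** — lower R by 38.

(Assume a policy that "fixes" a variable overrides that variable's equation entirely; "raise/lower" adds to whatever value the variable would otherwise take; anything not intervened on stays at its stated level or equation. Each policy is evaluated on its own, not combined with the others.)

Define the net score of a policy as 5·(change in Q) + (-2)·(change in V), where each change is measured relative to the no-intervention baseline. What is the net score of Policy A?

Baseline:
  L = 152
  U = 155
  V = -18 − 4·152 − 4·155 = -1246
  R = 252 − 155 − (-1246) = 1343
  Q = 279 + 3·(-1246) − 4·1343 = -8831
Policy A (V := 56):
  L = 152
  U = 155
  V = 56
  R = 252 − 155 − 56 = 41
  Q = 279 + 3·56 − 4·41 = 283
ΔQ = 283 − (-8831) = 9114; ΔV = 56 − (-1246) = 1302
Score = 5·9114 + (-2)·1302 = 42966

42966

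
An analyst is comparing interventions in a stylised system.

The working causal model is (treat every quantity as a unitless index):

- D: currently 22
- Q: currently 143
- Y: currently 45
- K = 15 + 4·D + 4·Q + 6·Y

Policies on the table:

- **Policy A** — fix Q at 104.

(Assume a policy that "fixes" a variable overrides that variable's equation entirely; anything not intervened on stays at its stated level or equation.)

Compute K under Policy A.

789

Policy A (Q := 104):
  D = 22
  Q = 104
  Y = 45
  K = 15 + 4·22 + 4·104 + 6·45 = 789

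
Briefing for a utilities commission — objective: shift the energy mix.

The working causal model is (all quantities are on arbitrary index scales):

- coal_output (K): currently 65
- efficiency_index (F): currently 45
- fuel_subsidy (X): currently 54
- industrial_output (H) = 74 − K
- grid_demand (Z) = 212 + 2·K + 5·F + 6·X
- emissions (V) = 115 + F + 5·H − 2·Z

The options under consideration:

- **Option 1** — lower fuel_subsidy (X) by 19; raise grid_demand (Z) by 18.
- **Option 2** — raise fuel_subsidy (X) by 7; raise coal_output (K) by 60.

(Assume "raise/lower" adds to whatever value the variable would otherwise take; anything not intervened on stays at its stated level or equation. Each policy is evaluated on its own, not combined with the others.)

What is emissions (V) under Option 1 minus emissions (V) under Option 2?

816

Option 1 (X − 19, Z + 18):
  K = 65
  F = 45
  X = 54 − 19 = 35
  H = 74 − 65 = 9
  Z = 212 + 2·65 + 5·45 + 6·35 (+18 from intervention) = 795
  V = 115 + 45 + 5·9 − 2·795 = -1385
Option 2 (X + 7, K + 60):
  K = 65 + 60 = 125
  F = 45
  X = 54 + 7 = 61
  H = 74 − 125 = -51
  Z = 212 + 2·125 + 5·45 + 6·61 = 1053
  V = 115 + 45 + 5·(-51) − 2·1053 = -2201
V: -1385 − (-2201) = 816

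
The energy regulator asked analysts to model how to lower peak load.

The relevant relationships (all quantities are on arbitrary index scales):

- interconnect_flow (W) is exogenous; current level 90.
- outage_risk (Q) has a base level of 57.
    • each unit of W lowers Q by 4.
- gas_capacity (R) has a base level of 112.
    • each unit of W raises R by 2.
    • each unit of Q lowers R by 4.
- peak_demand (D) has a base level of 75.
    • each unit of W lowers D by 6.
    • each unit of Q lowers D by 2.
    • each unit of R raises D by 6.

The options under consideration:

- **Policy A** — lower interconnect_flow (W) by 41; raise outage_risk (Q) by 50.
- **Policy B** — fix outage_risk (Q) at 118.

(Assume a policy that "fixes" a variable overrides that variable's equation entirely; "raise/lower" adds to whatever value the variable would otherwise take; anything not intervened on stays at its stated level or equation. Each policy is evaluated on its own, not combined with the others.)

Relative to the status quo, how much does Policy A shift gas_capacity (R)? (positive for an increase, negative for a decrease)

-938

Baseline:
  W = 90
  Q = 57 − 4·90 = -303
  R = 112 + 2·90 − 4·(-303) = 1504
Policy A (W − 41, Q + 50):
  W = 90 − 41 = 49
  Q = 57 − 4·49 (+50 from intervention) = -89
  R = 112 + 2·49 − 4·(-89) = 566
Change in R: 566 − 1504 = -938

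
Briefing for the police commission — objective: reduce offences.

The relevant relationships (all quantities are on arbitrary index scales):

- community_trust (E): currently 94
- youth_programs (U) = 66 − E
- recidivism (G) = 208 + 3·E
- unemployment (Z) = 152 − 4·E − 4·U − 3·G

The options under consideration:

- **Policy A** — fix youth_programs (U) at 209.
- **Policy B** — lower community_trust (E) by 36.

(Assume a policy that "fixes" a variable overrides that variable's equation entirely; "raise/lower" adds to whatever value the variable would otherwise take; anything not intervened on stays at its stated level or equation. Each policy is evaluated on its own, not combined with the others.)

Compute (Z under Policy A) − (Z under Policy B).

-1272

Policy A (U := 209):
  E = 94
  U = 209
  G = 208 + 3·94 = 490
  Z = 152 − 4·94 − 4·209 − 3·490 = -2530
Policy B (E − 36):
  E = 94 − 36 = 58
  U = 66 − 58 = 8
  G = 208 + 3·58 = 382
  Z = 152 − 4·58 − 4·8 − 3·382 = -1258
Z: -2530 − (-1258) = -1272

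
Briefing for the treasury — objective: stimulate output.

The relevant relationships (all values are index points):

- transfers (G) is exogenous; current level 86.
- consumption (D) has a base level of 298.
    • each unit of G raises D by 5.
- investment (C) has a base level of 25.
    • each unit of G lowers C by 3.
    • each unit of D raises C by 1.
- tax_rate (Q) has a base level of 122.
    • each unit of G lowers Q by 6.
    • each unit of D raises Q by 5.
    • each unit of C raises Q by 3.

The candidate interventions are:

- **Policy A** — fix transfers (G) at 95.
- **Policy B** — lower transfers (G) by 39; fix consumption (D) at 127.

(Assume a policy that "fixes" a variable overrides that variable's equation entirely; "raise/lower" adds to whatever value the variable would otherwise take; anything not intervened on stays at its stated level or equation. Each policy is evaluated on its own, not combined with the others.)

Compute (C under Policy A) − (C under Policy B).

Policy A (G := 95):
  G = 95
  D = 298 + 5·95 = 773
  C = 25 − 3·95 + 773 = 513
Policy B (G − 39, D := 127):
  G = 86 − 39 = 47
  D = 127
  C = 25 − 3·47 + 127 = 11
C: 513 − 11 = 502

502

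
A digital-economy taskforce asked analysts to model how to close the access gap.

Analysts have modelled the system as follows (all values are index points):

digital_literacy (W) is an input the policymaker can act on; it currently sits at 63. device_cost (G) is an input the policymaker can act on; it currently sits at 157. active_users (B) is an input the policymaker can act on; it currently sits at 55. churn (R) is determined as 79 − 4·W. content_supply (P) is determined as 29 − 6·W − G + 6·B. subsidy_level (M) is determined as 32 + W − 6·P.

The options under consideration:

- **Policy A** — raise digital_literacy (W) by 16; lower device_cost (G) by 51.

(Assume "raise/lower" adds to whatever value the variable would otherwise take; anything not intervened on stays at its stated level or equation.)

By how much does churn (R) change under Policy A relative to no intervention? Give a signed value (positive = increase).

Baseline:
  W = 63
  R = 79 − 4·63 = -173
Policy A (W + 16, G − 51):
  W = 63 + 16 = 79
  R = 79 − 4·79 = -237
Change in R: -237 − (-173) = -64

-64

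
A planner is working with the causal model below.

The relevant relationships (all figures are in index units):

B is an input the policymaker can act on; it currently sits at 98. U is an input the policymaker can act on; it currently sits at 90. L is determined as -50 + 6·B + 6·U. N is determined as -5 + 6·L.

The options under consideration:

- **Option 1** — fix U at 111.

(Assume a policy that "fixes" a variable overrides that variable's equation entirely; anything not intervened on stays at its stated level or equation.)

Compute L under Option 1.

Option 1 (U := 111):
  B = 98
  U = 111
  L = -50 + 6·98 + 6·111 = 1204

1204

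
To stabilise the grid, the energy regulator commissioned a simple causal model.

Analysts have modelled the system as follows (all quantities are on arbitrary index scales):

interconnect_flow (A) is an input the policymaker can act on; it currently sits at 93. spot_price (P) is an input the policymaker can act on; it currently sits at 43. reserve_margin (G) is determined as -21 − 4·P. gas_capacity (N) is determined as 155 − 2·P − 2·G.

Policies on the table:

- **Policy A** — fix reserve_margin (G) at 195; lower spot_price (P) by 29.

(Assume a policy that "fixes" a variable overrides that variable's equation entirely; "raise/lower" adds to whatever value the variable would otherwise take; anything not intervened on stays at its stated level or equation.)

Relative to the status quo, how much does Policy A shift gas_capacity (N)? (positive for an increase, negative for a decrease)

-718

Baseline:
  P = 43
  G = -21 − 4·43 = -193
  N = 155 − 2·43 − 2·(-193) = 455
Policy A (G := 195, P − 29):
  P = 43 − 29 = 14
  G = 195
  N = 155 − 2·14 − 2·195 = -263
Change in N: -263 − 455 = -718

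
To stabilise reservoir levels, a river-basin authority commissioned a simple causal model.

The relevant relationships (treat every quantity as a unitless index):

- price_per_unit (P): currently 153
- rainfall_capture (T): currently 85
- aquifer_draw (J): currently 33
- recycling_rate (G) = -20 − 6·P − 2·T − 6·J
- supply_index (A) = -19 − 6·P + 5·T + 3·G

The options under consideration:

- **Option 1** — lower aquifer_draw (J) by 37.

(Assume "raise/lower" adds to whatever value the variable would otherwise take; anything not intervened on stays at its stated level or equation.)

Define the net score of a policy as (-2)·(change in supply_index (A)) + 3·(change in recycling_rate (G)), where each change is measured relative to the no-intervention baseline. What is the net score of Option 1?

-666

Baseline:
  P = 153
  T = 85
  J = 33
  G = -20 − 6·153 − 2·85 − 6·33 = -1306
  A = -19 − 6·153 + 5·85 + 3·(-1306) = -4430
Option 1 (J − 37):
  P = 153
  T = 85
  J = 33 − 37 = -4
  G = -20 − 6·153 − 2·85 − 6·(-4) = -1084
  A = -19 − 6·153 + 5·85 + 3·(-1084) = -3764
ΔA = -3764 − (-4430) = 666; ΔG = -1084 − (-1306) = 222
Score = (-2)·666 + 3·222 = -666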